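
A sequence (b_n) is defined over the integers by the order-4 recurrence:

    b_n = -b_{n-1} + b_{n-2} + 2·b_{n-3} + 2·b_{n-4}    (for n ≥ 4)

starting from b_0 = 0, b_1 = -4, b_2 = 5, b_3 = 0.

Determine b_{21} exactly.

b_4 = -1·0 + 1·5 + 2·-4 + 2·0 = -3
b_5 = -1·-3 + 1·0 + 2·5 + 2·-4 = 5
b_6 = -1·5 + 1·-3 + 2·0 + 2·5 = 2
b_7 = -1·2 + 1·5 + 2·-3 + 2·0 = -3
b_8 = -1·-3 + 1·2 + 2·5 + 2·-3 = 9
b_9 = -1·9 + 1·-3 + 2·2 + 2·5 = 2
b_10 = -1·2 + 1·9 + 2·-3 + 2·2 = 5
b_11 = -1·5 + 1·2 + 2·9 + 2·-3 = 9
b_12 = -1·9 + 1·5 + 2·2 + 2·9 = 18
b_13 = -1·18 + 1·9 + 2·5 + 2·2 = 5
b_14 = -1·5 + 1·18 + 2·9 + 2·5 = 41
b_15 = -1·41 + 1·5 + 2·18 + 2·9 = 18
b_16 = -1·18 + 1·41 + 2·5 + 2·18 = 69
b_17 = -1·69 + 1·18 + 2·41 + 2·5 = 41
b_18 = -1·41 + 1·69 + 2·18 + 2·41 = 146
b_19 = -1·146 + 1·41 + 2·69 + 2·18 = 69
b_20 = -1·69 + 1·146 + 2·41 + 2·69 = 297
b_21 = -1·297 + 1·69 + 2·146 + 2·41 = 146

146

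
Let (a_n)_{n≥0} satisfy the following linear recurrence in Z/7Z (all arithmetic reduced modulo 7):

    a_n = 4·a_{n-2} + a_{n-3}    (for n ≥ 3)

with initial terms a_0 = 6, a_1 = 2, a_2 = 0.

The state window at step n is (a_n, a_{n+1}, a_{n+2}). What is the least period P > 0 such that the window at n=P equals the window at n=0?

n=0: window = (6, 2, 0)
n=1: window = (2, 0, 0)
n=2: window = (0, 0, 2)
n=3: window = (0, 2, 0)
n=4: window = (2, 0, 1)
n=5: window = (0, 1, 2)
n=6: window = (1, 2, 4)
n=7: window = (2, 4, 2)
n=8: window = (4, 2, 4)
n=9: window = (2, 4, 5)
n=10: window = (4, 5, 4)
n=11: window = (5, 4, 3)
n=12: window = (4, 3, 0)
n=13: window = (3, 0, 2)
n=14: window = (0, 2, 3)
n=15: window = (2, 3, 1)
n=16: window = (3, 1, 0)
n=17: window = (1, 0, 0)
n=18: window = (0, 0, 1)
n=19: window = (0, 1, 0)
n=20: window = (1, 0, 4)
n=21: window = (0, 4, 1)
n=22: window = (4, 1, 2)
n=23: window = (1, 2, 1)
n=24: window = (2, 1, 2)
n=25: window = (1, 2, 6)
n=26: window = (2, 6, 2)
n=27: window = (6, 2, 5)
n=28: window = (2, 5, 0)
n=29: window = (5, 0, 1)
n=30: window = (0, 1, 5)
n=31: window = (1, 5, 4)
n=32: window = (5, 4, 0)
n=33: window = (4, 0, 0)
n=34: window = (0, 0, 4)
n=35: window = (0, 4, 0)
n=36: window = (4, 0, 2)
n=37: window = (0, 2, 4)
n=38: window = (2, 4, 1)
n=39: window = (4, 1, 4)
n=40: window = (1, 4, 1)
…
n=46: window = (0, 4, 6)
n=47: window = (4, 6, 2)
n=48: window = (6, 2, 0)
window at n=48 equals window at n=0 → period = 48

48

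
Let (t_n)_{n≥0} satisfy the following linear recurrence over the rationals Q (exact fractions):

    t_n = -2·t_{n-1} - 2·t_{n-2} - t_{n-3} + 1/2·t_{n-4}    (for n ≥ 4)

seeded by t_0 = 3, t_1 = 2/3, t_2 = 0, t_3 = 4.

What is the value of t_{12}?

t_4 = -2·4 + -2·0 + -1·2/3 + 1/2·3 = -43/6
t_5 = -2·-43/6 + -2·4 + -1·0 + 1/2·2/3 = 20/3
t_6 = -2·20/3 + -2·-43/6 + -1·4 + 1/2·0 = -3
t_7 = -2·-3 + -2·20/3 + -1·-43/6 + 1/2·4 = 11/6
t_8 = -2·11/6 + -2·-3 + -1·20/3 + 1/2·-43/6 = -95/12
t_9 = -2·-95/12 + -2·11/6 + -1·-3 + 1/2·20/3 = 37/2
t_10 = -2·37/2 + -2·-95/12 + -1·11/6 + 1/2·-3 = -49/2
t_11 = -2·-49/2 + -2·37/2 + -1·-95/12 + 1/2·11/6 = 125/6
t_12 = -2·125/6 + -2·-49/2 + -1·37/2 + 1/2·-95/12 = -121/8

-121/8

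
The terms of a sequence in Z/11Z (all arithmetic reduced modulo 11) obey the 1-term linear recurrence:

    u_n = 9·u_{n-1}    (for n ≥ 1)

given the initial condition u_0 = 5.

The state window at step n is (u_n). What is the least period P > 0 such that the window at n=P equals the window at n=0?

5

n=0: window = (5)
n=1: window = (1)
n=2: window = (9)
n=3: window = (4)
n=4: window = (3)
n=5: window = (5)
window at n=5 equals window at n=0 → period = 5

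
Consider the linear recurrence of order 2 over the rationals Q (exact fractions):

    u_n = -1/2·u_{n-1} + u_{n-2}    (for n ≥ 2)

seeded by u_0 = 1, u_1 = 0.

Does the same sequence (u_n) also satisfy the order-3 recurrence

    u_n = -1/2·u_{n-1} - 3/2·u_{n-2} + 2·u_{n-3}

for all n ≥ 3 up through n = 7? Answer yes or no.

Terms u_0..u_7: 1, 0, 1, -1/2, 5/4, -9/8, 29/16, -65/32
n=3: candidate gives 3/2, actual u_3 = -1/2 ✗

no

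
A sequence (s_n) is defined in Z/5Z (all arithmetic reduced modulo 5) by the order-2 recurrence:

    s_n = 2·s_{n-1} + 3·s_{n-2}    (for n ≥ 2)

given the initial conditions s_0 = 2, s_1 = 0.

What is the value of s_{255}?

s_2 = 2·0 + 3·2 = 1
s_3 = 2·1 + 3·0 = 2
s_4 = 2·2 + 3·1 = 2
s_5 = 2·2 + 3·2 = 0
(s_4, s_5) = (2, 0) = (s_0, s_1), so the sequence has period 4.
255 ≡ 3 (mod 4), hence s_255 = s_3 = 2.

2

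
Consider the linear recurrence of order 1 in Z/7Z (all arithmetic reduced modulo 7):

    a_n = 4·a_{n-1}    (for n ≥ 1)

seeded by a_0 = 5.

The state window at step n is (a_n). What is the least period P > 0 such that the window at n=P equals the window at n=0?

n=0: window = (5)
n=1: window = (6)
n=2: window = (3)
n=3: window = (5)
window at n=3 equals window at n=0 → period = 3

3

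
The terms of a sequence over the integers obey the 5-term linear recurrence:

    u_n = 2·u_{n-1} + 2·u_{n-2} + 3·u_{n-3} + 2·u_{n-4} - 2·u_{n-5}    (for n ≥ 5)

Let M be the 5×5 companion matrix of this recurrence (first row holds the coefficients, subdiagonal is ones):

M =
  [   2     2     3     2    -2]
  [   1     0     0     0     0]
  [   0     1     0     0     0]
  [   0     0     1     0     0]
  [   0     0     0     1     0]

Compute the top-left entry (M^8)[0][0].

(M^8)[0][0] is the top entry after applying M 8 times to the unit state (1, 0, 0, 0, 0). Equivalently it is h_{12} for the auxiliary sequence (h_n) obeying the same recurrence with h_4 = 1 and h_i = 0 for 0 ≤ i < 4:
h_5 = 2·1 + 2·0 + 3·0 + 2·0 + -2·0 = 2
h_6 = 2·2 + 2·1 + 3·0 + 2·0 + -2·0 = 6
h_7 = 2·6 + 2·2 + 3·1 + 2·0 + -2·0 = 19
h_8 = 2·19 + 2·6 + 3·2 + 2·1 + -2·0 = 58
h_9 = 2·58 + 2·19 + 3·6 + 2·2 + -2·1 = 174
h_10 = 2·174 + 2·58 + 3·19 + 2·6 + -2·2 = 529
h_11 = 2·529 + 2·174 + 3·58 + 2·19 + -2·6 = 1606
h_12 = 2·1606 + 2·529 + 3·174 + 2·58 + -2·19 = 4870

4870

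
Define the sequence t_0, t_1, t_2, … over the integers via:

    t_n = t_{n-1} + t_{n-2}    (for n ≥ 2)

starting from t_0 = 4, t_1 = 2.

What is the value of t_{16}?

t_2 = 1·2 + 1·4 = 6
t_3 = 1·6 + 1·2 = 8
t_4 = 1·8 + 1·6 = 14
t_5 = 1·14 + 1·8 = 22
t_6 = 1·22 + 1·14 = 36
t_7 = 1·36 + 1·22 = 58
t_8 = 1·58 + 1·36 = 94
t_9 = 1·94 + 1·58 = 152
t_10 = 1·152 + 1·94 = 246
t_11 = 1·246 + 1·152 = 398
t_12 = 1·398 + 1·246 = 644
t_13 = 1·644 + 1·398 = 1042
t_14 = 1·1042 + 1·644 = 1686
t_15 = 1·1686 + 1·1042 = 2728
t_16 = 1·2728 + 1·1686 = 4414

4414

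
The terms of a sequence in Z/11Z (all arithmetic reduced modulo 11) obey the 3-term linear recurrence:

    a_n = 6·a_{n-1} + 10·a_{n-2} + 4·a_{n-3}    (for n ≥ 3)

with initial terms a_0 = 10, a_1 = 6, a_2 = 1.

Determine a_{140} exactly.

2

a_3 = 6·1 + 10·6 + 4·10 = 7
a_4 = 6·7 + 10·1 + 4·6 = 10
a_5 = 6·10 + 10·7 + 4·1 = 2
a_6 = 6·2 + 10·10 + 4·7 = 8
a_7 = 6·8 + 10·2 + 4·10 = 9
a_8 = 6·9 + 10·8 + 4·2 = 10
a_9 = 6·10 + 10·9 + 4·8 = 6
a_10 = 6·6 + 10·10 + 4·9 = 7
a_11 = 6·7 + 10·6 + 4·10 = 10
a_12 = 6·10 + 10·7 + 4·6 = 0
a_13 = 6·0 + 10·10 + 4·7 = 7
a_14 = 6·7 + 10·0 + 4·10 = 5
a_15 = 6·5 + 10·7 + 4·0 = 1
a_16 = 6·1 + 10·5 + 4·7 = 7
a_17 = 6·7 + 10·1 + 4·5 = 6
a_18 = 6·6 + 10·7 + 4·1 = 0
a_19 = 6·0 + 10·6 + 4·7 = 0
a_20 = 6·0 + 10·0 + 4·6 = 2
a_21 = 6·2 + 10·0 + 4·0 = 1
a_22 = 6·1 + 10·2 + 4·0 = 4
a_23 = 6·4 + 10·1 + 4·2 = 9
a_24 = 6·9 + 10·4 + 4·1 = 10
a_25 = 6·10 + 10·9 + 4·4 = 1
a_26 = 6·1 + 10·10 + 4·9 = 10
a_27 = 6·10 + 10·1 + 4·10 = 0
a_28 = 6·0 + 10·10 + 4·1 = 5
a_29 = 6·5 + 10·0 + 4·10 = 4
a_30 = 6·4 + 10·5 + 4·0 = 8
a_31 = 6·8 + 10·4 + 4·5 = 9
a_32 = 6·9 + 10·8 + 4·4 = 7
a_33 = 6·7 + 10·9 + 4·8 = 10
a_34 = 6·10 + 10·7 + 4·9 = 1
a_35 = 6·1 + 10·10 + 4·7 = 2
a_36 = 6·2 + 10·1 + 4·10 = 7
a_37 = 6·7 + 10·2 + 4·1 = 0
a_38 = 6·0 + 10·7 + 4·2 = 1
a_39 = 6·1 + 10·0 + 4·7 = 1
a_40 = 6·1 + 10·1 + 4·0 = 5
a_41 = 6·5 + 10·1 + 4·1 = 0
a_42 = 6·0 + 10·5 + 4·1 = 10
a_43 = 6·10 + 10·0 + 4·5 = 3
a_44 = 6·3 + 10·10 + 4·0 = 8
a_45 = 6·8 + 10·3 + 4·10 = 8
a_46 = 6·8 + 10·8 + 4·3 = 8
a_47 = 6·8 + 10·8 + 4·8 = 6
a_48 = 6·6 + 10·8 + 4·8 = 5
a_49 = 6·5 + 10·6 + 4·8 = 1
a_50 = 6·1 + 10·5 + 4·6 = 3
a_51 = 6·3 + 10·1 + 4·5 = 4
a_52 = 6·4 + 10·3 + 4·1 = 3
a_53 = 6·3 + 10·4 + 4·3 = 4
a_54 = 6·4 + 10·3 + 4·4 = 4
a_55 = 6·4 + 10·4 + 4·3 = 10
a_56 = 6·10 + 10·4 + 4·4 = 6
a_57 = 6·6 + 10·10 + 4·4 = 9
a_58 = 6·9 + 10·6 + 4·10 = 0
a_59 = 6·0 + 10·9 + 4·6 = 4
a_60 = 6·4 + 10·0 + 4·9 = 5
a_61 = 6·5 + 10·4 + 4·0 = 4
a_62 = 6·4 + 10·5 + 4·4 = 2
a_63 = 6·2 + 10·4 + 4·5 = 6
a_64 = 6·6 + 10·2 + 4·4 = 6
a_65 = 6·6 + 10·6 + 4·2 = 5
a_66 = 6·5 + 10·6 + 4·6 = 4
a_67 = 6·4 + 10·5 + 4·6 = 10
a_68 = 6·10 + 10·4 + 4·5 = 10
a_69 = 6·10 + 10·10 + 4·4 = 0
a_70 = 6·0 + 10·10 + 4·10 = 8
a_71 = 6·8 + 10·0 + 4·10 = 0
a_72 = 6·0 + 10·8 + 4·0 = 3
a_73 = 6·3 + 10·0 + 4·8 = 6
a_74 = 6·6 + 10·3 + 4·0 = 0
a_75 = 6·0 + 10·6 + 4·3 = 6
a_76 = 6·6 + 10·0 + 4·6 = 5
a_77 = 6·5 + 10·6 + 4·0 = 2
a_78 = 6·2 + 10·5 + 4·6 = 9
a_79 = 6·9 + 10·2 + 4·5 = 6
a_80 = 6·6 + 10·9 + 4·2 = 2
a_81 = 6·2 + 10·6 + 4·9 = 9
a_82 = 6·9 + 10·2 + 4·6 = 10
a_83 = 6·10 + 10·9 + 4·2 = 4
a_84 = 6·4 + 10·10 + 4·9 = 6
a_85 = 6·6 + 10·4 + 4·10 = 6
a_86 = 6·6 + 10·6 + 4·4 = 2
a_87 = 6·2 + 10·6 + 4·6 = 8
a_88 = 6·8 + 10·2 + 4·6 = 4
a_89 = 6·4 + 10·8 + 4·2 = 2
a_90 = 6·2 + 10·4 + 4·8 = 7
a_91 = 6·7 + 10·2 + 4·4 = 1
a_92 = 6·1 + 10·7 + 4·2 = 7
a_93 = 6·7 + 10·1 + 4·7 = 3
a_94 = 6·3 + 10·7 + 4·1 = 4
a_95 = 6·4 + 10·3 + 4·7 = 5
a_96 = 6·5 + 10·4 + 4·3 = 5
a_97 = 6·5 + 10·5 + 4·4 = 8
a_98 = 6·8 + 10·5 + 4·5 = 8
a_99 = 6·8 + 10·8 + 4·5 = 5
a_100 = 6·5 + 10·8 + 4·8 = 10
a_101 = 6·10 + 10·5 + 4·8 = 10
a_102 = 6·10 + 10·10 + 4·5 = 4
a_103 = 6·4 + 10·10 + 4·10 = 10
a_104 = 6·10 + 10·4 + 4·10 = 8
a_105 = 6·8 + 10·10 + 4·4 = 10
a_106 = 6·10 + 10·8 + 4·10 = 4
a_107 = 6·4 + 10·10 + 4·8 = 2
a_108 = 6·2 + 10·4 + 4·10 = 4
a_109 = 6·4 + 10·2 + 4·4 = 5
a_110 = 6·5 + 10·4 + 4·2 = 1
a_111 = 6·1 + 10·5 + 4·4 = 6
a_112 = 6·6 + 10·1 + 4·5 = 0
a_113 = 6·0 + 10·6 + 4·1 = 9
a_114 = 6·9 + 10·0 + 4·6 = 1
a_115 = 6·1 + 10·9 + 4·0 = 8
a_116 = 6·8 + 10·1 + 4·9 = 6
a_117 = 6·6 + 10·8 + 4·1 = 10
a_118 = 6·10 + 10·6 + 4·8 = 9
a_119 = 6·9 + 10·10 + 4·6 = 2
a_120 = 6·2 + 10·9 + 4·10 = 10
a_121 = 6·10 + 10·2 + 4·9 = 6
a_122 = 6·6 + 10·10 + 4·2 = 1
a_123 = 6·1 + 10·6 + 4·10 = 7
a_124 = 6·7 + 10·1 + 4·6 = 10
a_125 = 6·10 + 10·7 + 4·1 = 2
a_126 = 6·2 + 10·10 + 4·7 = 8
a_127 = 6·8 + 10·2 + 4·10 = 9
a_128 = 6·9 + 10·8 + 4·2 = 10
a_129 = 6·10 + 10·9 + 4·8 = 6
a_130 = 6·6 + 10·10 + 4·9 = 7
a_131 = 6·7 + 10·6 + 4·10 = 10
a_132 = 6·10 + 10·7 + 4·6 = 0
a_133 = 6·0 + 10·10 + 4·7 = 7
a_134 = 6·7 + 10·0 + 4·10 = 5
a_135 = 6·5 + 10·7 + 4·0 = 1
a_136 = 6·1 + 10·5 + 4·7 = 7
a_137 = 6·7 + 10·1 + 4·5 = 6
a_138 = 6·6 + 10·7 + 4·1 = 0
a_139 = 6·0 + 10·6 + 4·7 = 0
a_140 = 6·0 + 10·0 + 4·6 = 2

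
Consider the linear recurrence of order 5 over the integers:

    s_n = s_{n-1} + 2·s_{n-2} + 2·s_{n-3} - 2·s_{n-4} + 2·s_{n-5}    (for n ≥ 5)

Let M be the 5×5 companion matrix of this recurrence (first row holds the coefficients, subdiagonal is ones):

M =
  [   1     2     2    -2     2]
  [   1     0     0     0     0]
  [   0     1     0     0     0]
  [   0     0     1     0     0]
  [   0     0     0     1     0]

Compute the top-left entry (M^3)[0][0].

(M^3)[0][0] is the top entry after applying M 3 times to the unit state (1, 0, 0, 0, 0). Equivalently it is h_{7} for the auxiliary sequence (h_n) obeying the same recurrence with h_4 = 1 and h_i = 0 for 0 ≤ i < 4:
h_5 = 1·1 + 2·0 + 2·0 + -2·0 + 2·0 = 1
h_6 = 1·1 + 2·1 + 2·0 + -2·0 + 2·0 = 3
h_7 = 1·3 + 2·1 + 2·1 + -2·0 + 2·0 = 7

7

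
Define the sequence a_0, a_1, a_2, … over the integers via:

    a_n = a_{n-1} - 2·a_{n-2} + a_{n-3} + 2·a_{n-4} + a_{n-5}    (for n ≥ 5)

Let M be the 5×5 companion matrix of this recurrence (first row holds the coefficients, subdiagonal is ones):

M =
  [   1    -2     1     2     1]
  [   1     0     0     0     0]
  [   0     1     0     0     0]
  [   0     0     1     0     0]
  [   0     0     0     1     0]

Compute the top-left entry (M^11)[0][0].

(M^11)[0][0] is the top entry after applying M 11 times to the unit state (1, 0, 0, 0, 0). Equivalently it is h_{15} for the auxiliary sequence (h_n) obeying the same recurrence with h_4 = 1 and h_i = 0 for 0 ≤ i < 4:
h_5 = 1·1 + -2·0 + 1·0 + 2·0 + 1·0 = 1
h_6 = 1·1 + -2·1 + 1·0 + 2·0 + 1·0 = -1
h_7 = 1·-1 + -2·1 + 1·1 + 2·0 + 1·0 = -2
h_8 = 1·-2 + -2·-1 + 1·1 + 2·1 + 1·0 = 3
h_9 = 1·3 + -2·-2 + 1·-1 + 2·1 + 1·1 = 9
h_10 = 1·9 + -2·3 + 1·-2 + 2·-1 + 1·1 = 0
h_11 = 1·0 + -2·9 + 1·3 + 2·-2 + 1·-1 = -20
h_12 = 1·-20 + -2·0 + 1·9 + 2·3 + 1·-2 = -7
h_13 = 1·-7 + -2·-20 + 1·0 + 2·9 + 1·3 = 54
h_14 = 1·54 + -2·-7 + 1·-20 + 2·0 + 1·9 = 57
h_15 = 1·57 + -2·54 + 1·-7 + 2·-20 + 1·0 = -98

-98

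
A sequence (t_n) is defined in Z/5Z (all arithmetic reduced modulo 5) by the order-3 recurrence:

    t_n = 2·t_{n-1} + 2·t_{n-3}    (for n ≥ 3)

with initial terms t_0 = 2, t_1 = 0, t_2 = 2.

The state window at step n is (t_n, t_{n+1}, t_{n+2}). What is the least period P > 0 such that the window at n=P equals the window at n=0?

n=0: window = (2, 0, 2)
n=1: window = (0, 2, 3)
n=2: window = (2, 3, 1)
n=3: window = (3, 1, 1)
n=4: window = (1, 1, 3)
n=5: window = (1, 3, 3)
n=6: window = (3, 3, 3)
n=7: window = (3, 3, 2)
n=8: window = (3, 2, 0)
n=9: window = (2, 0, 1)
n=10: window = (0, 1, 1)
n=11: window = (1, 1, 2)
n=12: window = (1, 2, 1)
n=13: window = (2, 1, 4)
n=14: window = (1, 4, 2)
n=15: window = (4, 2, 1)
n=16: window = (2, 1, 0)
n=17: window = (1, 0, 4)
n=18: window = (0, 4, 0)
n=19: window = (4, 0, 0)
n=20: window = (0, 0, 3)
n=21: window = (0, 3, 1)
n=22: window = (3, 1, 2)
n=23: window = (1, 2, 0)
n=24: window = (2, 0, 2)
window at n=24 equals window at n=0 → period = 24

24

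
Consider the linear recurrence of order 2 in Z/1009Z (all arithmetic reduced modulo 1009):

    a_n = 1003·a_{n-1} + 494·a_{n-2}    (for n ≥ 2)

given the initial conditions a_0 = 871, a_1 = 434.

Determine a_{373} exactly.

a_2 = 1003·434 + 494·871 = 863
a_3 = 1003·863 + 494·434 = 355
a_4 = 1003·355 + 494·863 = 412
a_5 = 1003·412 + 494·355 = 359
a_6 = 1003·359 + 494·412 = 583
a_7 = 1003·583 + 494·359 = 300
Continuing the recurrence:
  a_8 = 655;  a_9 = 992;  a_10 = 792;  a_11 = 976;  a_12 = 963;  a_13 = 118
  a_14 = 784;  a_15 = 111;  a_16 = 183;  a_17 = 259;  a_18 = 56;  a_19 = 476
  a_20 = 592;  a_21 = 531;  a_22 = 688;  a_23 = 891;  a_24 = 547;  a_25 = 984
  a_26 = 965;  a_27 = 22;  a_28 = 330;  a_29 = 816;  a_30 = 720;  a_31 = 229
  a_32 = 147;  a_33 = 245;  a_34 = 518;  a_35 = 878;  a_36 = 392;  a_37 = 537
  a_38 = 734;  a_39 = 552;  a_40 = 80;  a_41 = 787;  a_42 = 492;  a_43 = 388
  a_44 = 578;  a_45 = 530;  a_46 = 841;  a_47 = 488;  a_48 = 854;  a_49 = 851
  a_50 = 53;  a_51 = 332;  a_52 = 983;  a_53 = 706;  a_54 = 73;  a_55 = 221
  a_56 = 430;  a_57 = 649;  a_58 = 672;  a_59 = 757;  a_60 = 510;  a_61 = 595
  a_62 = 156;  a_63 = 384;  a_64 = 94;  a_65 = 449;  a_66 = 355;  a_67 = 723
  a_68 = 511;  a_69 = 946;  a_70 = 562;  a_71 = 821;  a_72 = 272;  a_73 = 342
  a_74 = 137;  a_75 = 632;  a_76 = 319;  a_77 = 531;  a_78 = 23;  a_79 = 845
  a_80 = 238;  a_81 = 294;  a_82 = 782;  a_83 = 293;  a_84 = 121;  a_85 = 738
  a_86 = 860;  a_87 = 208;  a_88 = 821;  a_89 = 962;  a_90 = 238;  a_91 = 579
  a_92 = 81;  a_93 = 1002;  a_94 = 705;  a_95 = 384;  a_96 = 888;  a_97 = 730
  a_98 = 422;  a_99 = 902;  a_100 = 247;  a_101 = 146;  a_102 = 62;  a_103 = 113
  a_104 = 689;  a_105 = 229;  a_106 = 977;  a_107 = 310;  a_108 = 494;  a_109 = 844
  a_110 = 848;  a_111 = 176;  a_112 = 130;  a_113 = 399;  a_114 = 277;  a_115 = 707
  a_116 = 417;  a_117 = 669;  a_118 = 184;  a_119 = 448;  a_120 = 425;  a_121 = 818
  a_122 = 215;  a_123 = 211;  a_124 = 8;  a_125 = 259;  a_126 = 380;  a_127 = 550
  a_128 = 782;  a_129 = 632;  a_130 = 105;  a_131 = 806;  a_132 = 620;  a_133 = 934
  a_134 = 1003;  a_135 = 319;  a_136 = 167;  a_137 = 189;  a_138 = 644;  a_139 = 710
  a_140 = 77;  a_141 = 155;  a_142 = 784;  a_143 = 227;  a_144 = 496;  a_145 = 190
  a_146 = 715;  a_147 = 778;  a_148 = 437;  a_149 = 308;  a_150 = 122;  a_151 = 70
  a_152 = 317;  a_153 = 390;  a_154 = 890;  a_155 = 655;  a_156 = 851;  a_157 = 629
  a_158 = 912;  a_159 = 536;  a_160 = 325;  a_161 = 494;  a_162 = 182;  a_163 = 784
  a_164 = 448;  a_165 = 179;  a_166 = 276;  a_167 = 1005;  a_168 = 153;  a_169 = 133
  a_170 = 118;  a_171 = 418;  a_172 = 289;  a_173 = 940;  a_174 = 911;  a_175 = 808
  a_176 = 217;  a_177 = 304;  a_178 = 438;  a_179 = 234;  a_180 = 51;  a_181 = 264
  a_182 = 403;  a_183 = 864;  a_184 = 170;  a_185 = 1007;  a_186 = 245;  a_187 = 569
  a_188 = 572;  a_189 = 179;  a_190 = 992;  a_191 = 745;  a_192 = 249;  a_193 = 269
  a_194 = 312;  a_195 = 853;  a_196 = 687;  a_197 = 543;  a_198 = 123;  a_199 = 119
  a_200 = 517;  a_201 = 189;  a_202 = 1005;  a_203 = 562;  a_204 = 706;  a_205 = 962
  a_206 = 941;  a_207 = 397;  a_208 = 350;  a_209 = 290;  a_210 = 639;  a_211 = 184
  a_212 = 763;  a_213 = 553;  a_214 = 274;  a_215 = 117;  a_216 = 457;  a_217 = 570
  a_218 = 358;  a_219 = 948;  a_220 = 643;  a_221 = 314;  a_222 = 950;  a_223 = 84
  a_224 = 620;  a_225 = 443;  a_226 = 922;  a_227 = 411;  a_228 = 970;  a_229 = 459
  a_230 = 178;  a_231 = 671;  a_232 = 159;  a_233 = 577;  a_234 = 418;  a_235 = 10
  a_236 = 596;  a_237 = 355;  a_238 = 693;  a_239 = 691;  a_240 = 181;  a_241 = 235
  a_242 = 221;  a_243 = 747;  a_244 = 765;  a_245 = 179;  a_246 = 479;  a_247 = 796
  a_248 = 789;  a_249 = 25;  a_250 = 142;  a_251 = 399;  a_252 = 151;  a_253 = 454
  a_254 = 231;  a_255 = 910;  a_256 = 691;  a_257 = 425;  a_258 = 789;  a_259 = 389
  a_260 = 985;  a_261 = 600;  a_262 = 688;  a_263 = 671;  a_264 = 858;  a_265 = 419
  a_266 = 585;  a_267 = 667;  a_268 = 450;  a_269 = 891;  a_270 = 19;  a_271 = 116
  a_272 = 618;  a_273 = 119;  a_274 = 869;  a_275 = 95;  a_276 = 900;  a_277 = 161
  a_278 = 683;  a_279 = 770;  a_280 = 821;  a_281 = 106;  a_282 = 329;  a_283 = 949
  a_284 = 437;  a_285 = 26;  a_286 = 805;  a_287 = 951;  a_288 = 472;  a_289 = 804
  a_290 = 310;  a_291 = 797;  a_292 = 35;  a_293 = 1007;  a_294 = 149;  a_295 = 136
  a_296 = 142;  a_297 = 747;  a_298 = 81;  a_299 = 247;  a_300 = 190;  a_301 = 807
  a_302 = 226;  a_303 = 765;  a_304 = 100;  a_305 = 953;  a_306 = 295;  a_307 = 836
  a_308 = 463;  a_309 = 552;  a_310 = 403;  a_311 = 867;  a_312 = 152;  a_313 = 579
  a_314 = 984;  a_315 = 629;  a_316 = 20;  a_317 = 843;  a_318 = 786;  a_319 = 54
  a_320 = 504;  a_321 = 445;  a_322 = 110;  a_323 = 217;  a_324 = 570;  a_325 = 860
  a_326 = 963;  a_327 = 327;  a_328 = 539;  a_329 = 900;  a_330 = 544;  a_331 = 403
  a_332 = 951;  a_333 = 657;  a_334 = 703;  a_335 = 487;  a_336 = 291;  a_337 = 708
  a_338 = 264;  a_339 = 63;  a_340 = 886;  a_341 = 581;  a_342 = 328;  a_343 = 508
  a_344 = 571;  a_345 = 321;  a_346 = 655;  a_347 = 267;  a_348 = 97;  a_349 = 146
  a_350 = 628;  a_351 = 753;  a_352 = 996;  a_353 = 748;  a_354 = 189;  a_355 = 93
  a_356 = 989;  a_357 = 657;  a_358 = 304;  a_359 = 863;  a_360 = 711;  a_361 = 294
  a_362 = 356;  a_363 = 831;  a_364 = 357;  a_365 = 736;  a_366 = 412;  a_367 = 899
  a_368 = 370;  a_369 = 953;  a_370 = 487;  a_371 = 693
a_372 = 1003·693 + 494·487 = 314
a_373 = 1003·314 + 494·693 = 425

425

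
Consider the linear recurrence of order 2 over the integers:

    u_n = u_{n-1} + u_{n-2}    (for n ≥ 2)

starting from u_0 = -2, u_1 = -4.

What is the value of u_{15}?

-3194

u_2 = 1·-4 + 1·-2 = -6
u_3 = 1·-6 + 1·-4 = -10
u_4 = 1·-10 + 1·-6 = -16
u_5 = 1·-16 + 1·-10 = -26
u_6 = 1·-26 + 1·-16 = -42
u_7 = 1·-42 + 1·-26 = -68
u_8 = 1·-68 + 1·-42 = -110
u_9 = 1·-110 + 1·-68 = -178
u_10 = 1·-178 + 1·-110 = -288
u_11 = 1·-288 + 1·-178 = -466
u_12 = 1·-466 + 1·-288 = -754
u_13 = 1·-754 + 1·-466 = -1220
u_14 = 1·-1220 + 1·-754 = -1974
u_15 = 1·-1974 + 1·-1220 = -3194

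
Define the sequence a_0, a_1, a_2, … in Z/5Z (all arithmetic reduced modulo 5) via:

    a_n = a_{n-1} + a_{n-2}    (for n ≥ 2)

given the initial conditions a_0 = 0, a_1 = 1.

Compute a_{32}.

a_2 = 1·1 + 1·0 = 1
a_3 = 1·1 + 1·1 = 2
a_4 = 1·2 + 1·1 = 3
a_5 = 1·3 + 1·2 = 0
a_6 = 1·0 + 1·3 = 3
a_7 = 1·3 + 1·0 = 3
a_8 = 1·3 + 1·3 = 1
a_9 = 1·1 + 1·3 = 4
a_10 = 1·4 + 1·1 = 0
a_11 = 1·0 + 1·4 = 4
a_12 = 1·4 + 1·0 = 4
a_13 = 1·4 + 1·4 = 3
a_14 = 1·3 + 1·4 = 2
a_15 = 1·2 + 1·3 = 0
a_16 = 1·0 + 1·2 = 2
a_17 = 1·2 + 1·0 = 2
a_18 = 1·2 + 1·2 = 4
a_19 = 1·4 + 1·2 = 1
a_20 = 1·1 + 1·4 = 0
a_21 = 1·0 + 1·1 = 1
a_22 = 1·1 + 1·0 = 1
a_23 = 1·1 + 1·1 = 2
a_24 = 1·2 + 1·1 = 3
a_25 = 1·3 + 1·2 = 0
a_26 = 1·0 + 1·3 = 3
a_27 = 1·3 + 1·0 = 3
a_28 = 1·3 + 1·3 = 1
a_29 = 1·1 + 1·3 = 4
a_30 = 1·4 + 1·1 = 0
a_31 = 1·0 + 1·4 = 4
a_32 = 1·4 + 1·0 = 4

4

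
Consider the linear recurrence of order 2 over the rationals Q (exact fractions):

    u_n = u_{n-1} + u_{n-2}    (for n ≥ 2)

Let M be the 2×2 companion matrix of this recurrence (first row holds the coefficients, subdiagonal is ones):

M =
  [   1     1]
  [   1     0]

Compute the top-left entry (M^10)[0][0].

89

(M^10)[0][0] is the top entry after applying M 10 times to the unit state (1, 0). Equivalently it is h_{11} for the auxiliary sequence (h_n) obeying the same recurrence with h_1 = 1 and h_i = 0 for 0 ≤ i < 1:
h_2 = 1·1 + 1·0 = 1
h_3 = 1·1 + 1·1 = 2
h_4 = 1·2 + 1·1 = 3
h_5 = 1·3 + 1·2 = 5
h_6 = 1·5 + 1·3 = 8
h_7 = 1·8 + 1·5 = 13
h_8 = 1·13 + 1·8 = 21
h_9 = 1·21 + 1·13 = 34
h_10 = 1·34 + 1·21 = 55
h_11 = 1·55 + 1·34 = 89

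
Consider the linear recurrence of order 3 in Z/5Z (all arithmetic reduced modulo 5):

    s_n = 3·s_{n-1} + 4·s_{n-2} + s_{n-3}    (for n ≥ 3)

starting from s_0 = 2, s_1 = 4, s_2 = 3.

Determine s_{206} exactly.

3

s_3 = 3·3 + 4·4 + 1·2 = 2
s_4 = 3·2 + 4·3 + 1·4 = 2
s_5 = 3·2 + 4·2 + 1·3 = 2
s_6 = 3·2 + 4·2 + 1·2 = 1
s_7 = 3·1 + 4·2 + 1·2 = 3
s_8 = 3·3 + 4·1 + 1·2 = 0
s_9 = 3·0 + 4·3 + 1·1 = 3
s_10 = 3·3 + 4·0 + 1·3 = 2
s_11 = 3·2 + 4·3 + 1·0 = 3
s_12 = 3·3 + 4·2 + 1·3 = 0
s_13 = 3·0 + 4·3 + 1·2 = 4
s_14 = 3·4 + 4·0 + 1·3 = 0
s_15 = 3·0 + 4·4 + 1·0 = 1
s_16 = 3·1 + 4·0 + 1·4 = 2
s_17 = 3·2 + 4·1 + 1·0 = 0
s_18 = 3·0 + 4·2 + 1·1 = 4
s_19 = 3·4 + 4·0 + 1·2 = 4
s_20 = 3·4 + 4·4 + 1·0 = 3
s_21 = 3·3 + 4·4 + 1·4 = 4
s_22 = 3·4 + 4·3 + 1·4 = 3
s_23 = 3·3 + 4·4 + 1·3 = 3
s_24 = 3·3 + 4·3 + 1·4 = 0
s_25 = 3·0 + 4·3 + 1·3 = 0
s_26 = 3·0 + 4·0 + 1·3 = 3
s_27 = 3·3 + 4·0 + 1·0 = 4
s_28 = 3·4 + 4·3 + 1·0 = 4
s_29 = 3·4 + 4·4 + 1·3 = 1
s_30 = 3·1 + 4·4 + 1·4 = 3
s_31 = 3·3 + 4·1 + 1·4 = 2
s_32 = 3·2 + 4·3 + 1·1 = 4
s_33 = 3·4 + 4·2 + 1·3 = 3
(s_31, s_32, s_33) = (2, 4, 3) = (s_0, s_1, s_2), so the sequence has period 31.
206 ≡ 20 (mod 31), hence s_206 = s_20 = 3.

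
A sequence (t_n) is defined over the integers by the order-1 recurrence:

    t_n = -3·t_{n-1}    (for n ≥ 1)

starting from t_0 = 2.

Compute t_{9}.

-39366

t_1 = -3·2 = -6
t_2 = -3·-6 = 18
t_3 = -3·18 = -54
t_4 = -3·-54 = 162
t_5 = -3·162 = -486
t_6 = -3·-486 = 1458
t_7 = -3·1458 = -4374
t_8 = -3·-4374 = 13122
t_9 = -3·13122 = -39366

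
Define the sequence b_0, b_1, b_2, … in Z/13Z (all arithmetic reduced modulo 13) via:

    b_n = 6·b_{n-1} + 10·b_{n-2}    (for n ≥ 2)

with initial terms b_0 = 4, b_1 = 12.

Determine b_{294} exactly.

4

b_2 = 6·12 + 10·4 = 8
b_3 = 6·8 + 10·12 = 12
b_4 = 6·12 + 10·8 = 9
b_5 = 6·9 + 10·12 = 5
b_6 = 6·5 + 10·9 = 3
b_7 = 6·3 + 10·5 = 3
b_8 = 6·3 + 10·3 = 9
b_9 = 6·9 + 10·3 = 6
b_10 = 6·6 + 10·9 = 9
b_11 = 6·9 + 10·6 = 10
b_12 = 6·10 + 10·9 = 7
b_13 = 6·7 + 10·10 = 12
b_14 = 6·12 + 10·7 = 12
b_15 = 6·12 + 10·12 = 10
b_16 = 6·10 + 10·12 = 11
b_17 = 6·11 + 10·10 = 10
b_18 = 6·10 + 10·11 = 1
b_19 = 6·1 + 10·10 = 2
b_20 = 6·2 + 10·1 = 9
b_21 = 6·9 + 10·2 = 9
b_22 = 6·9 + 10·9 = 1
b_23 = 6·1 + 10·9 = 5
b_24 = 6·5 + 10·1 = 1
b_25 = 6·1 + 10·5 = 4
b_26 = 6·4 + 10·1 = 8
b_27 = 6·8 + 10·4 = 10
b_28 = 6·10 + 10·8 = 10
b_29 = 6·10 + 10·10 = 4
b_30 = 6·4 + 10·10 = 7
b_31 = 6·7 + 10·4 = 4
b_32 = 6·4 + 10·7 = 3
b_33 = 6·3 + 10·4 = 6
b_34 = 6·6 + 10·3 = 1
b_35 = 6·1 + 10·6 = 1
b_36 = 6·1 + 10·1 = 3
b_37 = 6·3 + 10·1 = 2
b_38 = 6·2 + 10·3 = 3
b_39 = 6·3 + 10·2 = 12
b_40 = 6·12 + 10·3 = 11
b_41 = 6·11 + 10·12 = 4
b_42 = 6·4 + 10·11 = 4
b_43 = 6·4 + 10·4 = 12
(b_42, b_43) = (4, 12) = (b_0, b_1), so the sequence has period 42.
294 ≡ 0 (mod 42), hence b_294 = b_0 = 4.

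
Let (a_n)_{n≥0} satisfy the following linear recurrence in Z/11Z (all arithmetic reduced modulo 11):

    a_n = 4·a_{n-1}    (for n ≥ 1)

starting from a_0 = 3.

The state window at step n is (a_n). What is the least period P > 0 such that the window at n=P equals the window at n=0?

n=0: window = (3)
n=1: window = (1)
n=2: window = (4)
n=3: window = (5)
n=4: window = (9)
n=5: window = (3)
window at n=5 equals window at n=0 → period = 5

5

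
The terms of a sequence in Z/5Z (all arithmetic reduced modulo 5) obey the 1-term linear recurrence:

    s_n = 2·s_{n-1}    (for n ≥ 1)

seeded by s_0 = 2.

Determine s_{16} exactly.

s_1 = 2·2 = 4
s_2 = 2·4 = 3
s_3 = 2·3 = 1
s_4 = 2·1 = 2
(s_4) = (2) = (s_0), so the sequence has period 4.
16 ≡ 0 (mod 4), hence s_16 = s_0 = 2.

2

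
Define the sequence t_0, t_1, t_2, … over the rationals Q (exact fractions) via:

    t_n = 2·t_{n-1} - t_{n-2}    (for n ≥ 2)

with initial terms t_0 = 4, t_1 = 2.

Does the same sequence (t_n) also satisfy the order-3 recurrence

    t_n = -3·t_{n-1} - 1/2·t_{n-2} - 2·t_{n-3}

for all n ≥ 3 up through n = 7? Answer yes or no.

no

Terms t_0..t_7: 4, 2, 0, -2, -4, -6, -8, -10
n=3: candidate gives -9, actual t_3 = -2 ✗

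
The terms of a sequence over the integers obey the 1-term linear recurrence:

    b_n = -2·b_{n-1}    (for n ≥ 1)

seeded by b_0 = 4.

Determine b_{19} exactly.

-2097152

b_1 = -2·4 = -8
b_2 = -2·-8 = 16
b_3 = -2·16 = -32
b_4 = -2·-32 = 64
b_5 = -2·64 = -128
b_6 = -2·-128 = 256
b_7 = -2·256 = -512
b_8 = -2·-512 = 1024
b_9 = -2·1024 = -2048
b_10 = -2·-2048 = 4096
b_11 = -2·4096 = -8192
b_12 = -2·-8192 = 16384
b_13 = -2·16384 = -32768
b_14 = -2·-32768 = 65536
b_15 = -2·65536 = -131072
b_16 = -2·-131072 = 262144
b_17 = -2·262144 = -524288
b_18 = -2·-524288 = 1048576
b_19 = -2·1048576 = -2097152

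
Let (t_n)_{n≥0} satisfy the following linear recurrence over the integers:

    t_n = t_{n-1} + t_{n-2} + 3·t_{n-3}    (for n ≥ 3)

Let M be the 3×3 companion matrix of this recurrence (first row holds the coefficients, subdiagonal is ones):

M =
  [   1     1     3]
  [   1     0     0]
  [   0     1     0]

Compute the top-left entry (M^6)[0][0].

52

(M^6)[0][0] is the top entry after applying M 6 times to the unit state (1, 0, 0). Equivalently it is h_{8} for the auxiliary sequence (h_n) obeying the same recurrence with h_2 = 1 and h_i = 0 for 0 ≤ i < 2:
h_3 = 1·1 + 1·0 + 3·0 = 1
h_4 = 1·1 + 1·1 + 3·0 = 2
h_5 = 1·2 + 1·1 + 3·1 = 6
h_6 = 1·6 + 1·2 + 3·1 = 11
h_7 = 1·11 + 1·6 + 3·2 = 23
h_8 = 1·23 + 1·11 + 3·6 = 52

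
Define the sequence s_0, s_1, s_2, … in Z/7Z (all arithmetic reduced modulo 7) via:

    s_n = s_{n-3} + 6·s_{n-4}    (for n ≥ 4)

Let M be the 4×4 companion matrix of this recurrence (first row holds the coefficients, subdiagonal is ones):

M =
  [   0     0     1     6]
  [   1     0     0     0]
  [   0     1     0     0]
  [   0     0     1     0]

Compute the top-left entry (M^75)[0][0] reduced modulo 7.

(M^75)[0][0] is the top entry after applying M 75 times to the unit state (1, 0, 0, 0). Equivalently it is h_{78} for the auxiliary sequence (h_n) obeying the same recurrence with h_3 = 1 and h_i = 0 for 0 ≤ i < 3:
h_4 = 0·1 + 0·0 + 1·0 + 6·0 = 0
h_5 = 0·0 + 0·1 + 1·0 + 6·0 = 0
h_6 = 0·0 + 0·0 + 1·1 + 6·0 = 1
h_7 = 0·1 + 0·0 + 1·0 + 6·1 = 6
h_8 = 0·6 + 0·1 + 1·0 + 6·0 = 0
h_9 = 0·0 + 0·6 + 1·1 + 6·0 = 1
h_10 = 0·1 + 0·0 + 1·6 + 6·1 = 5
h_11 = 0·5 + 0·1 + 1·0 + 6·6 = 1
h_12 = 0·1 + 0·5 + 1·1 + 6·0 = 1
h_13 = 0·1 + 0·1 + 1·5 + 6·1 = 4
h_14 = 0·4 + 0·1 + 1·1 + 6·5 = 3
h_15 = 0·3 + 0·4 + 1·1 + 6·1 = 0
h_16 = 0·0 + 0·3 + 1·4 + 6·1 = 3
h_17 = 0·3 + 0·0 + 1·3 + 6·4 = 6
h_18 = 0·6 + 0·3 + 1·0 + 6·3 = 4
h_19 = 0·4 + 0·6 + 1·3 + 6·0 = 3
h_20 = 0·3 + 0·4 + 1·6 + 6·3 = 3
h_21 = 0·3 + 0·3 + 1·4 + 6·6 = 5
h_22 = 0·5 + 0·3 + 1·3 + 6·4 = 6
h_23 = 0·6 + 0·5 + 1·3 + 6·3 = 0
h_24 = 0·0 + 0·6 + 1·5 + 6·3 = 2
h_25 = 0·2 + 0·0 + 1·6 + 6·5 = 1
h_26 = 0·1 + 0·2 + 1·0 + 6·6 = 1
h_27 = 0·1 + 0·1 + 1·2 + 6·0 = 2
h_28 = 0·2 + 0·1 + 1·1 + 6·2 = 6
h_29 = 0·6 + 0·2 + 1·1 + 6·1 = 0
h_30 = 0·0 + 0·6 + 1·2 + 6·1 = 1
h_31 = 0·1 + 0·0 + 1·6 + 6·2 = 4
h_32 = 0·4 + 0·1 + 1·0 + 6·6 = 1
h_33 = 0·1 + 0·4 + 1·1 + 6·0 = 1
h_34 = 0·1 + 0·1 + 1·4 + 6·1 = 3
h_35 = 0·3 + 0·1 + 1·1 + 6·4 = 4
h_36 = 0·4 + 0·3 + 1·1 + 6·1 = 0
h_37 = 0·0 + 0·4 + 1·3 + 6·1 = 2
h_38 = 0·2 + 0·0 + 1·4 + 6·3 = 1
h_39 = 0·1 + 0·2 + 1·0 + 6·4 = 3
h_40 = 0·3 + 0·1 + 1·2 + 6·0 = 2
h_41 = 0·2 + 0·3 + 1·1 + 6·2 = 6
h_42 = 0·6 + 0·2 + 1·3 + 6·1 = 2
h_43 = 0·2 + 0·6 + 1·2 + 6·3 = 6
h_44 = 0·6 + 0·2 + 1·6 + 6·2 = 4
h_45 = 0·4 + 0·6 + 1·2 + 6·6 = 3
h_46 = 0·3 + 0·4 + 1·6 + 6·2 = 4
h_47 = 0·4 + 0·3 + 1·4 + 6·6 = 5
h_48 = 0·5 + 0·4 + 1·3 + 6·4 = 6
h_49 = 0·6 + 0·5 + 1·4 + 6·3 = 1
h_50 = 0·1 + 0·6 + 1·5 + 6·4 = 1
h_51 = 0·1 + 0·1 + 1·6 + 6·5 = 1
h_52 = 0·1 + 0·1 + 1·1 + 6·6 = 2
h_53 = 0·2 + 0·1 + 1·1 + 6·1 = 0
h_54 = 0·0 + 0·2 + 1·1 + 6·1 = 0
h_55 = 0·0 + 0·0 + 1·2 + 6·1 = 1
h_56 = 0·1 + 0·0 + 1·0 + 6·2 = 5
h_57 = 0·5 + 0·1 + 1·0 + 6·0 = 0
h_58 = 0·0 + 0·5 + 1·1 + 6·0 = 1
h_59 = 0·1 + 0·0 + 1·5 + 6·1 = 4
h_60 = 0·4 + 0·1 + 1·0 + 6·5 = 2
h_61 = 0·2 + 0·4 + 1·1 + 6·0 = 1
h_62 = 0·1 + 0·2 + 1·4 + 6·1 = 3
h_63 = 0·3 + 0·1 + 1·2 + 6·4 = 5
h_64 = 0·5 + 0·3 + 1·1 + 6·2 = 6
h_65 = 0·6 + 0·5 + 1·3 + 6·1 = 2
h_66 = 0·2 + 0·6 + 1·5 + 6·3 = 2
h_67 = 0·2 + 0·2 + 1·6 + 6·5 = 1
h_68 = 0·1 + 0·2 + 1·2 + 6·6 = 3
h_69 = 0·3 + 0·1 + 1·2 + 6·2 = 0
h_70 = 0·0 + 0·3 + 1·1 + 6·2 = 6
h_71 = 0·6 + 0·0 + 1·3 + 6·1 = 2
h_72 = 0·2 + 0·6 + 1·0 + 6·3 = 4
h_73 = 0·4 + 0·2 + 1·6 + 6·0 = 6
h_74 = 0·6 + 0·4 + 1·2 + 6·6 = 3
h_75 = 0·3 + 0·6 + 1·4 + 6·2 = 2
h_76 = 0·2 + 0·3 + 1·6 + 6·4 = 2
h_77 = 0·2 + 0·2 + 1·3 + 6·6 = 4
h_78 = 0·4 + 0·2 + 1·2 + 6·3 = 6

6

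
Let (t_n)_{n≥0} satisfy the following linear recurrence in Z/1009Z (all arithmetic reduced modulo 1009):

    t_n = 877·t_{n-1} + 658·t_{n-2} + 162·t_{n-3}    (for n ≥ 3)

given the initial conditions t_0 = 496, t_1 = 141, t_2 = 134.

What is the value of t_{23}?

310

t_3 = 877·134 + 658·141 + 162·496 = 56
t_4 = 877·56 + 658·134 + 162·141 = 704
t_5 = 877·704 + 658·56 + 162·134 = 943
t_6 = 877·943 + 658·704 + 162·56 = 732
t_7 = 877·732 + 658·943 + 162·704 = 230
t_8 = 877·230 + 658·732 + 162·943 = 680
t_9 = 877·680 + 658·230 + 162·732 = 562
t_10 = 877·562 + 658·680 + 162·230 = 862
t_11 = 877·862 + 658·562 + 162·680 = 914
t_12 = 877·914 + 658·862 + 162·562 = 804
t_13 = 877·804 + 658·914 + 162·862 = 267
t_14 = 877·267 + 658·804 + 162·914 = 132
t_15 = 877·132 + 658·267 + 162·804 = 945
t_16 = 877·945 + 658·132 + 162·267 = 325
t_17 = 877·325 + 658·945 + 162·132 = 948
t_18 = 877·948 + 658·325 + 162·945 = 653
t_19 = 877·653 + 658·948 + 162·325 = 982
t_20 = 877·982 + 658·653 + 162·948 = 585
t_21 = 877·585 + 658·982 + 162·653 = 710
t_22 = 877·710 + 658·585 + 162·982 = 280
t_23 = 877·280 + 658·710 + 162·585 = 310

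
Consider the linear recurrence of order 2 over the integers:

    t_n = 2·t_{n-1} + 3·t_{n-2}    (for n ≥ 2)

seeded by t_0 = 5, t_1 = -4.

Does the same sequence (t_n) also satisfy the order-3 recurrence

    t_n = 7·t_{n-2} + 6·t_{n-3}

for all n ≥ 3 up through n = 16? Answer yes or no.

Terms t_0..t_16: 5, -4, 7, 2, 25, 56, 187, 542, 1645, 4916, 14767, 44282, 132865, 398576, 1195747, 3587222, 10761685
n=3: candidate gives 2, actual t_3 = 2 ✓
n=4: candidate gives 25, actual t_4 = 25 ✓
n=5: candidate gives 56, actual t_5 = 56 ✓
n=6: candidate gives 187, actual t_6 = 187 ✓
n=7: candidate gives 542, actual t_7 = 542 ✓
n=8: candidate gives 1645, actual t_8 = 1645 ✓
n=9: candidate gives 4916, actual t_9 = 4916 ✓
n=10: candidate gives 14767, actual t_10 = 14767 ✓
n=11: candidate gives 44282, actual t_11 = 44282 ✓
n=12: candidate gives 132865, actual t_12 = 132865 ✓
n=13: candidate gives 398576, actual t_13 = 398576 ✓
n=14: candidate gives 1195747, actual t_14 = 1195747 ✓
n=15: candidate gives 3587222, actual t_15 = 3587222 ✓
n=16: candidate gives 10761685, actual t_16 = 10761685 ✓

yes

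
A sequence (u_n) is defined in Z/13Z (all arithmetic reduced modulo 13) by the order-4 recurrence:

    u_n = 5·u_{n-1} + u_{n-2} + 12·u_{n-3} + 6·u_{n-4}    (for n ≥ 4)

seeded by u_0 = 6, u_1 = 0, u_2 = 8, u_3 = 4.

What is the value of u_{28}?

u_4 = 5·4 + 1·8 + 12·0 + 6·6 = 12
u_5 = 5·12 + 1·4 + 12·8 + 6·0 = 4
u_6 = 5·4 + 1·12 + 12·4 + 6·8 = 11
u_7 = 5·11 + 1·4 + 12·12 + 6·4 = 6
u_8 = 5·6 + 1·11 + 12·4 + 6·12 = 5
u_9 = 5·5 + 1·6 + 12·11 + 6·4 = 5
u_10 = 5·5 + 1·5 + 12·6 + 6·11 = 12
u_11 = 5·12 + 1·5 + 12·5 + 6·6 = 5
u_12 = 5·5 + 1·12 + 12·5 + 6·5 = 10
u_13 = 5·10 + 1·5 + 12·12 + 6·5 = 8
u_14 = 5·8 + 1·10 + 12·5 + 6·12 = 0
u_15 = 5·0 + 1·8 + 12·10 + 6·5 = 2
u_16 = 5·2 + 1·0 + 12·8 + 6·10 = 10
u_17 = 5·10 + 1·2 + 12·0 + 6·8 = 9
u_18 = 5·9 + 1·10 + 12·2 + 6·0 = 1
u_19 = 5·1 + 1·9 + 12·10 + 6·2 = 3
u_20 = 5·3 + 1·1 + 12·9 + 6·10 = 2
u_21 = 5·2 + 1·3 + 12·1 + 6·9 = 1
u_22 = 5·1 + 1·2 + 12·3 + 6·1 = 10
u_23 = 5·10 + 1·1 + 12·2 + 6·3 = 2
u_24 = 5·2 + 1·10 + 12·1 + 6·2 = 5
u_25 = 5·5 + 1·2 + 12·10 + 6·1 = 10
u_26 = 5·10 + 1·5 + 12·2 + 6·10 = 9
u_27 = 5·9 + 1·10 + 12·5 + 6·2 = 10
u_28 = 5·10 + 1·9 + 12·10 + 6·5 = 1

1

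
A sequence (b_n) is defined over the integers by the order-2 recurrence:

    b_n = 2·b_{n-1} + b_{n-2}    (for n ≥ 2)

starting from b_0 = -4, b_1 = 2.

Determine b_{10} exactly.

816

b_2 = 2·2 + 1·-4 = 0
b_3 = 2·0 + 1·2 = 2
b_4 = 2·2 + 1·0 = 4
b_5 = 2·4 + 1·2 = 10
b_6 = 2·10 + 1·4 = 24
b_7 = 2·24 + 1·10 = 58
b_8 = 2·58 + 1·24 = 140
b_9 = 2·140 + 1·58 = 338
b_10 = 2·338 + 1·140 = 816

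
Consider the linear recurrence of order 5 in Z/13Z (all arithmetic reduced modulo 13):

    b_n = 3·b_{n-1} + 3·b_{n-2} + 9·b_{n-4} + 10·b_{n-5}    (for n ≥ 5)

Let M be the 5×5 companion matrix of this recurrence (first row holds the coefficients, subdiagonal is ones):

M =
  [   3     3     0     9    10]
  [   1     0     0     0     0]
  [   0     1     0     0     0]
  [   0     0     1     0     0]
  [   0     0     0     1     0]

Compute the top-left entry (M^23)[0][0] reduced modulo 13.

10

(M^23)[0][0] is the top entry after applying M 23 times to the unit state (1, 0, 0, 0, 0). Equivalently it is h_{27} for the auxiliary sequence (h_n) obeying the same recurrence with h_4 = 1 and h_i = 0 for 0 ≤ i < 4:
h_5 = 3·1 + 3·0 + 0·0 + 9·0 + 10·0 = 3
h_6 = 3·3 + 3·1 + 0·0 + 9·0 + 10·0 = 12
h_7 = 3·12 + 3·3 + 0·1 + 9·0 + 10·0 = 6
h_8 = 3·6 + 3·12 + 0·3 + 9·1 + 10·0 = 11
h_9 = 3·11 + 3·6 + 0·12 + 9·3 + 10·1 = 10
h_10 = 3·10 + 3·11 + 0·6 + 9·12 + 10·3 = 6
h_11 = 3·6 + 3·10 + 0·11 + 9·6 + 10·12 = 1
h_12 = 3·1 + 3·6 + 0·10 + 9·11 + 10·6 = 11
h_13 = 3·11 + 3·1 + 0·6 + 9·10 + 10·11 = 2
h_14 = 3·2 + 3·11 + 0·1 + 9·6 + 10·10 = 11
h_15 = 3·11 + 3·2 + 0·11 + 9·1 + 10·6 = 4
h_16 = 3·4 + 3·11 + 0·2 + 9·11 + 10·1 = 11
h_17 = 3·11 + 3·4 + 0·11 + 9·2 + 10·11 = 4
h_18 = 3·4 + 3·11 + 0·4 + 9·11 + 10·2 = 8
h_19 = 3·8 + 3·4 + 0·11 + 9·4 + 10·11 = 0
h_20 = 3·0 + 3·8 + 0·4 + 9·11 + 10·4 = 7
h_21 = 3·7 + 3·0 + 0·8 + 9·4 + 10·11 = 11
h_22 = 3·11 + 3·7 + 0·0 + 9·8 + 10·4 = 10
h_23 = 3·10 + 3·11 + 0·7 + 9·0 + 10·8 = 0
h_24 = 3·0 + 3·10 + 0·11 + 9·7 + 10·0 = 2
h_25 = 3·2 + 3·0 + 0·10 + 9·11 + 10·7 = 6
h_26 = 3·6 + 3·2 + 0·0 + 9·10 + 10·11 = 3
h_27 = 3·3 + 3·6 + 0·2 + 9·0 + 10·10 = 10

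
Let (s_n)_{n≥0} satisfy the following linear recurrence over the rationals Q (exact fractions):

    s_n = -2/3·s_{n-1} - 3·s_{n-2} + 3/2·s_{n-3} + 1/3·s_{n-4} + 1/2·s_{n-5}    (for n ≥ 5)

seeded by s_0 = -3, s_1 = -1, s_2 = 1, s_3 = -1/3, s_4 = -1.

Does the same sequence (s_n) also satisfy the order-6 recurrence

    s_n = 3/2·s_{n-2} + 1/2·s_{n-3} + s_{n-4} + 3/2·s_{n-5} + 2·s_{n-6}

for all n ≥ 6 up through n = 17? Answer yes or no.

Terms s_0..s_17: -3, -1, 1, -1/3, -1, 4/3, 13/9, -164/27, 197/162, 4744/243, -35905/1458, -364169/8748, 1683335/13122, 751141/78732, -213569005/472392, 311080855/708588, 4676189249/4251528, -67883253893/25509168
n=6: candidate gives -49/6, actual s_6 = 13/9 ✗

no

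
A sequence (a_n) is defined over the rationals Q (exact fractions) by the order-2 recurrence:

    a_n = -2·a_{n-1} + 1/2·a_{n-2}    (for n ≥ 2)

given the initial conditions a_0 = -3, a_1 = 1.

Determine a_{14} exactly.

-6366103/128

a_2 = -2·1 + 1/2·-3 = -7/2
a_3 = -2·-7/2 + 1/2·1 = 15/2
a_4 = -2·15/2 + 1/2·-7/2 = -67/4
a_5 = -2·-67/4 + 1/2·15/2 = 149/4
a_6 = -2·149/4 + 1/2·-67/4 = -663/8
a_7 = -2·-663/8 + 1/2·149/4 = 1475/8
a_8 = -2·1475/8 + 1/2·-663/8 = -6563/16
a_9 = -2·-6563/16 + 1/2·1475/8 = 14601/16
a_10 = -2·14601/16 + 1/2·-6563/16 = -64967/32
a_11 = -2·-64967/32 + 1/2·14601/16 = 144535/32
a_12 = -2·144535/32 + 1/2·-64967/32 = -643107/64
a_13 = -2·-643107/64 + 1/2·144535/32 = 1430749/64
a_14 = -2·1430749/64 + 1/2·-643107/64 = -6366103/128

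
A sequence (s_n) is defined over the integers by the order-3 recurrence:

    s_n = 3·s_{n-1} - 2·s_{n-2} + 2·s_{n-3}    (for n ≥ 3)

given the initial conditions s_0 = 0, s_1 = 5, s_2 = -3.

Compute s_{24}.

-3954515741

s_3 = 3·-3 + -2·5 + 2·0 = -19
s_4 = 3·-19 + -2·-3 + 2·5 = -41
s_5 = 3·-41 + -2·-19 + 2·-3 = -91
s_6 = 3·-91 + -2·-41 + 2·-19 = -229
s_7 = 3·-229 + -2·-91 + 2·-41 = -587
s_8 = 3·-587 + -2·-229 + 2·-91 = -1485
s_9 = 3·-1485 + -2·-587 + 2·-229 = -3739
s_10 = 3·-3739 + -2·-1485 + 2·-587 = -9421
s_11 = 3·-9421 + -2·-3739 + 2·-1485 = -23755
s_12 = 3·-23755 + -2·-9421 + 2·-3739 = -59901
s_13 = 3·-59901 + -2·-23755 + 2·-9421 = -151035
s_14 = 3·-151035 + -2·-59901 + 2·-23755 = -380813
s_15 = 3·-380813 + -2·-151035 + 2·-59901 = -960171
s_16 = 3·-960171 + -2·-380813 + 2·-151035 = -2420957
s_17 = 3·-2420957 + -2·-960171 + 2·-380813 = -6104155
s_18 = 3·-6104155 + -2·-2420957 + 2·-960171 = -15390893
s_19 = 3·-15390893 + -2·-6104155 + 2·-2420957 = -38806283
s_20 = 3·-38806283 + -2·-15390893 + 2·-6104155 = -97845373
s_21 = 3·-97845373 + -2·-38806283 + 2·-15390893 = -246705339
s_22 = 3·-246705339 + -2·-97845373 + 2·-38806283 = -622037837
s_23 = 3·-622037837 + -2·-246705339 + 2·-97845373 = -1568393579
s_24 = 3·-1568393579 + -2·-622037837 + 2·-246705339 = -3954515741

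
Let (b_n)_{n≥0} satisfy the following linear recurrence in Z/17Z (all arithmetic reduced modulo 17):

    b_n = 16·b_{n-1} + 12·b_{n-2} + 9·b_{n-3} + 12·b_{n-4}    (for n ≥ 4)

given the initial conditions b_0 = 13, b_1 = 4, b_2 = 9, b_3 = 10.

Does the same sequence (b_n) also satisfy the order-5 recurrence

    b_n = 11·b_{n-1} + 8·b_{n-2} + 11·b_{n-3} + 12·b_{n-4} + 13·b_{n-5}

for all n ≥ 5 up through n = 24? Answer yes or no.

Terms b_0..b_24: 13, 4, 9, 10, 1, 10, 13, 15, 5, 4, 7, 11, 16, 6, 12, 13, 3, 10, 15, 16, 1, 4, 9, 2, 1
n=5: candidate gives 16, actual b_5 = 10 ✗

no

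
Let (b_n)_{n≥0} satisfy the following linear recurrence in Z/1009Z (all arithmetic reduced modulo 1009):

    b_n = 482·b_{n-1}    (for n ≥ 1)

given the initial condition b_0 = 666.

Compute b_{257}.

81

b_1 = 482·666 = 150
b_2 = 482·150 = 661
b_3 = 482·661 = 767
b_4 = 482·767 = 400
b_5 = 482·400 = 81
b_6 = 482·81 = 700
b_7 = 482·700 = 394
b_8 = 482·394 = 216
b_9 = 482·216 = 185
b_10 = 482·185 = 378
b_11 = 482·378 = 576
b_12 = 482·576 = 157
b_13 = 482·157 = 1008
b_14 = 482·1008 = 527
b_15 = 482·527 = 755
b_16 = 482·755 = 670
b_17 = 482·670 = 60
b_18 = 482·60 = 668
b_19 = 482·668 = 105
b_20 = 482·105 = 160
b_21 = 482·160 = 436
b_22 = 482·436 = 280
b_23 = 482·280 = 763
b_24 = 482·763 = 490
b_25 = 482·490 = 74
b_26 = 482·74 = 353
b_27 = 482·353 = 634
b_28 = 482·634 = 870
b_29 = 482·870 = 605
b_30 = 482·605 = 9
b_31 = 482·9 = 302
b_32 = 482·302 = 268
b_33 = 482·268 = 24
b_34 = 482·24 = 469
b_35 = 482·469 = 42
b_36 = 482·42 = 64
b_37 = 482·64 = 578
b_38 = 482·578 = 112
b_39 = 482·112 = 507
b_40 = 482·507 = 196
b_41 = 482·196 = 635
b_42 = 482·635 = 343
b_43 = 482·343 = 859
b_44 = 482·859 = 348
b_45 = 482·348 = 242
b_46 = 482·242 = 609
b_47 = 482·609 = 928
b_48 = 482·928 = 309
b_49 = 482·309 = 615
b_50 = 482·615 = 793
b_51 = 482·793 = 824
b_52 = 482·824 = 631
b_53 = 482·631 = 433
b_54 = 482·433 = 852
b_55 = 482·852 = 1
b_56 = 482·1 = 482
b_57 = 482·482 = 254
b_58 = 482·254 = 339
b_59 = 482·339 = 949
b_60 = 482·949 = 341
b_61 = 482·341 = 904
b_62 = 482·904 = 849
b_63 = 482·849 = 573
b_64 = 482·573 = 729
b_65 = 482·729 = 246
b_66 = 482·246 = 519
b_67 = 482·519 = 935
b_68 = 482·935 = 656
b_69 = 482·656 = 375
b_70 = 482·375 = 139
b_71 = 482·139 = 404
b_72 = 482·404 = 1000
b_73 = 482·1000 = 707
b_74 = 482·707 = 741
b_75 = 482·741 = 985
b_76 = 482·985 = 540
b_77 = 482·540 = 967
b_78 = 482·967 = 945
b_79 = 482·945 = 431
b_80 = 482·431 = 897
b_81 = 482·897 = 502
b_82 = 482·502 = 813
b_83 = 482·813 = 374
b_84 = 482·374 = 666
(b_84) = (666) = (b_0), so the sequence has period 84.
257 ≡ 5 (mod 84), hence b_257 = b_5 = 81.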